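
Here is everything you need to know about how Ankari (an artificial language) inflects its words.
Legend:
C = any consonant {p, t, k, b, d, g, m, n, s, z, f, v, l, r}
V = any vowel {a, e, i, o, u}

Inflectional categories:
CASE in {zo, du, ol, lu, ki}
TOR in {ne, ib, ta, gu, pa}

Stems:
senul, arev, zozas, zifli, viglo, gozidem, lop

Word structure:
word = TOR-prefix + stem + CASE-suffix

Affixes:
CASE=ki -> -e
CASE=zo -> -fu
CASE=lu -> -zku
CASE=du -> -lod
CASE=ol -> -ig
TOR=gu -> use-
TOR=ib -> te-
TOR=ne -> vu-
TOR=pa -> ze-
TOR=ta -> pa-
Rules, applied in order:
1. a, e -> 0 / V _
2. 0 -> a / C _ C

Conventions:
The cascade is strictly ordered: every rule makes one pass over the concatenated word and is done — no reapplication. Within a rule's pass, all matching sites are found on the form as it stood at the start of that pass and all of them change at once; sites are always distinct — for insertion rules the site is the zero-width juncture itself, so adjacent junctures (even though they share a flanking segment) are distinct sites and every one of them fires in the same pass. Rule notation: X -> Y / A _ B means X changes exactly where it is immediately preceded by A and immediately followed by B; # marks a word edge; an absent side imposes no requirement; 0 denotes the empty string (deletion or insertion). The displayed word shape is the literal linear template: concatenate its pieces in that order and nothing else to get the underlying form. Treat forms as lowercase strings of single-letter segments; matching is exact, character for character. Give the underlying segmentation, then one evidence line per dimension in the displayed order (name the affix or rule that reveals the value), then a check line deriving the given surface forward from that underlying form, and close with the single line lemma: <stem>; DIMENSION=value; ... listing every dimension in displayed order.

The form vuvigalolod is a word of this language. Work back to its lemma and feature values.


underlying: vu-viglo-lod
CASE=du - signalled by the affix -lod
TOR=ne - signalled by the affix vu-
check: vuviglolod -> vuviglolod -> vuvigalolod
lemma: viglo; CASE=du; TOR=ne


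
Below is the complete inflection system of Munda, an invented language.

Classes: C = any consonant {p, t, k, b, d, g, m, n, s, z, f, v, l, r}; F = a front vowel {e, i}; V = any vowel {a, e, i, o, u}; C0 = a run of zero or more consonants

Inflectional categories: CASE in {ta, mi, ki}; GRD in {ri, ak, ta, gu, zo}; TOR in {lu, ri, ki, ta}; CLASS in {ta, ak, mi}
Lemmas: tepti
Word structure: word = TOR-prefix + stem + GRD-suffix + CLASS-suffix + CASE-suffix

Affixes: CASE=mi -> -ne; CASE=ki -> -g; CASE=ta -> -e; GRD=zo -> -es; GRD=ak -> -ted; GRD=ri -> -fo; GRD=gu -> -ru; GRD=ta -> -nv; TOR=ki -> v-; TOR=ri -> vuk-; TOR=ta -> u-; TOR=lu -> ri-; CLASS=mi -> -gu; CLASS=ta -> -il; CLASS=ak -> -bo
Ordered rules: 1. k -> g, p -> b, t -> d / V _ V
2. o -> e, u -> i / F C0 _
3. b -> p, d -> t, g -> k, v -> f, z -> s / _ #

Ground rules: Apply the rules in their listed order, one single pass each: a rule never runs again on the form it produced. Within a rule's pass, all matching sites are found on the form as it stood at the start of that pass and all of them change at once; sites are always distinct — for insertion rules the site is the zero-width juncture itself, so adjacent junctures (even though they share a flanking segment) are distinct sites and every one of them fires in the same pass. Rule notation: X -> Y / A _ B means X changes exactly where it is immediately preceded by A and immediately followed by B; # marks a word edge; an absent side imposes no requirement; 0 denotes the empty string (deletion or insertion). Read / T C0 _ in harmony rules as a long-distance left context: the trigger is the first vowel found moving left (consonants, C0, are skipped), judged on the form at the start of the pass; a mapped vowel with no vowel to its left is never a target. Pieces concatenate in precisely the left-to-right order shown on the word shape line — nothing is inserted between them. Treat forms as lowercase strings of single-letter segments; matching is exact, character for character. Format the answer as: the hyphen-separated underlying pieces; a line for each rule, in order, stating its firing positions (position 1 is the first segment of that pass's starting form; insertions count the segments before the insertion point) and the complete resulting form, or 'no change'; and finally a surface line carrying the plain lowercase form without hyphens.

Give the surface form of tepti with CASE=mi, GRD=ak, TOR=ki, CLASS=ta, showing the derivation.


underlying: v-tepti-ted-il-ne
1. k -> g, p -> b, t -> d / V _ V: fires at position(s) 7: vteptidedilne
2. o -> e, u -> i / F C0 _: no change
3. b -> p, d -> t, g -> k, v -> f, z -> s / _ #: no change
surface: vteptidedilne


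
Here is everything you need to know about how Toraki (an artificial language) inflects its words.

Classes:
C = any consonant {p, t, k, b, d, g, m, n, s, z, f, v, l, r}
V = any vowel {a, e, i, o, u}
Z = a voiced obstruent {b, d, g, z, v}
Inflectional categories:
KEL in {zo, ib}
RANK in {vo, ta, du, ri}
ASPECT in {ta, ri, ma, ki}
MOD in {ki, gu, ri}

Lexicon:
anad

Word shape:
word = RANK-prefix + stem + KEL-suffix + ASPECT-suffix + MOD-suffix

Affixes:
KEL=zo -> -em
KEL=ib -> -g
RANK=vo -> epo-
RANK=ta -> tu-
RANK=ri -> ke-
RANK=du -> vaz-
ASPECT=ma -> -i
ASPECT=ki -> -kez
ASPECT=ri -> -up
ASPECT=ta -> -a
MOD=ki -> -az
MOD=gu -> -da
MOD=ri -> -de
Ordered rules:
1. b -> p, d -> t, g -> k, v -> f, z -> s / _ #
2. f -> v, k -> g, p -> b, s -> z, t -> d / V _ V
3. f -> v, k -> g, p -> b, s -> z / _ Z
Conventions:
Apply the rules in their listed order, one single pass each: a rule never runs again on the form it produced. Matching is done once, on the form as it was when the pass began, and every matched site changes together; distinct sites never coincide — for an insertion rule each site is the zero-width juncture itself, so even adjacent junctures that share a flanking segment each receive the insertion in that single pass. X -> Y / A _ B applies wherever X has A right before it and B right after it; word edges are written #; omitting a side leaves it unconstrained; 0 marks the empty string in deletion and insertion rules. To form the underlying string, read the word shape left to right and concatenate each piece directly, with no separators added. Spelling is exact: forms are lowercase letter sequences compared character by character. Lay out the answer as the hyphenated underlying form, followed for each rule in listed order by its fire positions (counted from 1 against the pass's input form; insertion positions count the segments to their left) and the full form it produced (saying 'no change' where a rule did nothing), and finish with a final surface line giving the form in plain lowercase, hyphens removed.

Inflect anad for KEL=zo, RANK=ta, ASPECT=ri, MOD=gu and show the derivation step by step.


underlying: tu-anad-em-up-da
1. b -> p, d -> t, g -> k, v -> f, z -> s / _ #: no change
2. f -> v, k -> g, p -> b, s -> z, t -> d / V _ V: no change
3. f -> v, k -> g, p -> b, s -> z / _ Z: fires at position(s) 10: tuanademubda
surface: tuanademubda


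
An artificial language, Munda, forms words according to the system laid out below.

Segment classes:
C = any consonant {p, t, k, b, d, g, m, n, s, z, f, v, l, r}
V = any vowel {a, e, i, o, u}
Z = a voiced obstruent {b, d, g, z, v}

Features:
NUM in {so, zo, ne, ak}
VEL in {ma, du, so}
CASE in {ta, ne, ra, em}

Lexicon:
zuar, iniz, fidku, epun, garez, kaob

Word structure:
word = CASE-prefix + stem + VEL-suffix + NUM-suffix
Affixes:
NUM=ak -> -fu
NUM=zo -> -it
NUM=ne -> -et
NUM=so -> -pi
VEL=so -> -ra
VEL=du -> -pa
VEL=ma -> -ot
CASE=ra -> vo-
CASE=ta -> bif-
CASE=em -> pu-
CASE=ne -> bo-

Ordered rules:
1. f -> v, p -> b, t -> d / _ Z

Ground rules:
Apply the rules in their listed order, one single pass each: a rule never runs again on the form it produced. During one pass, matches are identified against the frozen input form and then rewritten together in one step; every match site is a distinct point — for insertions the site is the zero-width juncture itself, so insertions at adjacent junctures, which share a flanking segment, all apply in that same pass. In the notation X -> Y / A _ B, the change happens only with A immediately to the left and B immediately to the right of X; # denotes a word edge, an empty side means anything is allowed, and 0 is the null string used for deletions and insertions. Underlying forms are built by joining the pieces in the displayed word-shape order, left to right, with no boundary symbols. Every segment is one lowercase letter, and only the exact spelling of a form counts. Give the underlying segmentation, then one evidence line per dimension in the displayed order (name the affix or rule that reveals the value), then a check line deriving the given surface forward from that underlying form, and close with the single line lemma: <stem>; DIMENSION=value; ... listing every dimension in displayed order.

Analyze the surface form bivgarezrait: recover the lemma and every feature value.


underlying: bif-garez-ra-it
NUM=zo - signalled by the affix -it
VEL=so - signalled by the affix -ra
CASE=ta - signalled by the affix bif-
check: bifgarezrait -> bivgarezrait
lemma: garez; NUM=zo; VEL=so; CASE=ta


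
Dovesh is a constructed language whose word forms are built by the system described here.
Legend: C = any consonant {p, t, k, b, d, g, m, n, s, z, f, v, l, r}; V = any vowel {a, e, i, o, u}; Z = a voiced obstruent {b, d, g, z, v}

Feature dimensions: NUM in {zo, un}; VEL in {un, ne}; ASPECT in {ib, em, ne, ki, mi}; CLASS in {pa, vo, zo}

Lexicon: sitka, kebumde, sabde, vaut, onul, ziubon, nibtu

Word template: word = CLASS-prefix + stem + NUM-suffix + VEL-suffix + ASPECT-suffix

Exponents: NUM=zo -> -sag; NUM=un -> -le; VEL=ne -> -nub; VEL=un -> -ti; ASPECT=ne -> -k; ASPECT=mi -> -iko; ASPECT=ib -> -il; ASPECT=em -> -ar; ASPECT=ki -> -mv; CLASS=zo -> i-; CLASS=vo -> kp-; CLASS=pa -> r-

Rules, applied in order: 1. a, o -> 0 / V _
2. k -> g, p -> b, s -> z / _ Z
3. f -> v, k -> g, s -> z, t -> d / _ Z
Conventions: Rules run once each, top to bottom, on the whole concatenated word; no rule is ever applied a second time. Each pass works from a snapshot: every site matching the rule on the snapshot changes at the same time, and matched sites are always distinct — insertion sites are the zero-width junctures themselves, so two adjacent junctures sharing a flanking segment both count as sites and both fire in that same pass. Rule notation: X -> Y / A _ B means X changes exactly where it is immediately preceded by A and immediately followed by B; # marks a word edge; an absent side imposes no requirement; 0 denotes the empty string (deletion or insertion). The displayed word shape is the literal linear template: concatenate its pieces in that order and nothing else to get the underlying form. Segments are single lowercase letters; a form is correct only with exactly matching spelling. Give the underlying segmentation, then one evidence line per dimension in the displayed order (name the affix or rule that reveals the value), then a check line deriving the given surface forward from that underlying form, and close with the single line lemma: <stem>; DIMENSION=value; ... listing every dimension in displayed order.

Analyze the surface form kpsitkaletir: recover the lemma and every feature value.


underlying: kp-sitka-le-ti-ar
NUM=un - signalled by the affix -le
VEL=un - signalled by the affix -ti
ASPECT=em - signalled by the affix -ar
CLASS=vo - signalled by the affix kp-
check: kpsitkaletiar -> kpsitkaletir -> kpsitkaletir -> kpsitkaletir
lemma: sitka; NUM=un; VEL=un; ASPECT=em; CLASS=vo


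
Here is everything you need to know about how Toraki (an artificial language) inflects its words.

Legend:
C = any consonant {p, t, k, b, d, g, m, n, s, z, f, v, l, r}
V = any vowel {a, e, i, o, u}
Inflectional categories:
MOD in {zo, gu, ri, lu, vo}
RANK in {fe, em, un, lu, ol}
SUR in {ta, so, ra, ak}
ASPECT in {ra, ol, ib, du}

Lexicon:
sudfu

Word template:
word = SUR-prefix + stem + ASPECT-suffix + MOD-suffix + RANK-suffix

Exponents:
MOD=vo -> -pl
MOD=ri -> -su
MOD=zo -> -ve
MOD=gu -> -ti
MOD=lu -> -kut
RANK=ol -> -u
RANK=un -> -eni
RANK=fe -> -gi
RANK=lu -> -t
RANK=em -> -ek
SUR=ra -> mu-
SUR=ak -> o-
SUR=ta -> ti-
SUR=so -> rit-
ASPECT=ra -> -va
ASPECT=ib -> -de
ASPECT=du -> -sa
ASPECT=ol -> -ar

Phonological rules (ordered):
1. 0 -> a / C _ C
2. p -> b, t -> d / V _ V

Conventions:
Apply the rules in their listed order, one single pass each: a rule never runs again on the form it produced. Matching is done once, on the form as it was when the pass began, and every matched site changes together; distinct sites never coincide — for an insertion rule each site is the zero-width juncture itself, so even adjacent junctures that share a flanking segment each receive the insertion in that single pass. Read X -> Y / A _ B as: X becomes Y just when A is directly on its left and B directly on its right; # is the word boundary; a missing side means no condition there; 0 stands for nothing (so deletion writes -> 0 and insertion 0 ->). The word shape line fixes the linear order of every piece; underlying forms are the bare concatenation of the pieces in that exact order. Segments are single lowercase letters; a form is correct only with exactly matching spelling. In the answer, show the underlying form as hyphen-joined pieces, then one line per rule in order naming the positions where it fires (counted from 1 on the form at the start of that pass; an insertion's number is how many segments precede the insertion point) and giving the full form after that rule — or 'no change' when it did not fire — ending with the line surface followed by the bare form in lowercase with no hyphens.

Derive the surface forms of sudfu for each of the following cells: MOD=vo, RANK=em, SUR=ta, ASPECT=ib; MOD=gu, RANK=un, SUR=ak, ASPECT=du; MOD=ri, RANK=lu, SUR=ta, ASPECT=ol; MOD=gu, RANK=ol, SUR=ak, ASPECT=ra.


cell MOD=vo, RANK=em, SUR=ta, ASPECT=ib:
underlying: ti-sudfu-de-pl-ek
1. 0 -> a / C _ C: inserts after position(s) 5, 10: tisudafudepalek
2. p -> b, t -> d / V _ V: fires at position(s) 11: tisudafudebalek
surface: tisudafudebalek

cell MOD=gu, RANK=un, SUR=ak, ASPECT=du:
underlying: o-sudfu-sa-ti-eni
1. 0 -> a / C _ C: inserts after position(s) 4: osudafusatieni
2. p -> b, t -> d / V _ V: fires at position(s) 10: osudafusadieni
surface: osudafusadieni

cell MOD=ri, RANK=lu, SUR=ta, ASPECT=ol:
underlying: ti-sudfu-ar-su-t
1. 0 -> a / C _ C: inserts after position(s) 5, 9: tisudafuarasut
2. p -> b, t -> d / V _ V: no change
surface: tisudafuarasut

cell MOD=gu, RANK=ol, SUR=ak, ASPECT=ra:
underlying: o-sudfu-va-ti-u
1. 0 -> a / C _ C: inserts after position(s) 4: osudafuvatiu
2. p -> b, t -> d / V _ V: fires at position(s) 10: osudafuvadiu
surface: osudafuvadiu


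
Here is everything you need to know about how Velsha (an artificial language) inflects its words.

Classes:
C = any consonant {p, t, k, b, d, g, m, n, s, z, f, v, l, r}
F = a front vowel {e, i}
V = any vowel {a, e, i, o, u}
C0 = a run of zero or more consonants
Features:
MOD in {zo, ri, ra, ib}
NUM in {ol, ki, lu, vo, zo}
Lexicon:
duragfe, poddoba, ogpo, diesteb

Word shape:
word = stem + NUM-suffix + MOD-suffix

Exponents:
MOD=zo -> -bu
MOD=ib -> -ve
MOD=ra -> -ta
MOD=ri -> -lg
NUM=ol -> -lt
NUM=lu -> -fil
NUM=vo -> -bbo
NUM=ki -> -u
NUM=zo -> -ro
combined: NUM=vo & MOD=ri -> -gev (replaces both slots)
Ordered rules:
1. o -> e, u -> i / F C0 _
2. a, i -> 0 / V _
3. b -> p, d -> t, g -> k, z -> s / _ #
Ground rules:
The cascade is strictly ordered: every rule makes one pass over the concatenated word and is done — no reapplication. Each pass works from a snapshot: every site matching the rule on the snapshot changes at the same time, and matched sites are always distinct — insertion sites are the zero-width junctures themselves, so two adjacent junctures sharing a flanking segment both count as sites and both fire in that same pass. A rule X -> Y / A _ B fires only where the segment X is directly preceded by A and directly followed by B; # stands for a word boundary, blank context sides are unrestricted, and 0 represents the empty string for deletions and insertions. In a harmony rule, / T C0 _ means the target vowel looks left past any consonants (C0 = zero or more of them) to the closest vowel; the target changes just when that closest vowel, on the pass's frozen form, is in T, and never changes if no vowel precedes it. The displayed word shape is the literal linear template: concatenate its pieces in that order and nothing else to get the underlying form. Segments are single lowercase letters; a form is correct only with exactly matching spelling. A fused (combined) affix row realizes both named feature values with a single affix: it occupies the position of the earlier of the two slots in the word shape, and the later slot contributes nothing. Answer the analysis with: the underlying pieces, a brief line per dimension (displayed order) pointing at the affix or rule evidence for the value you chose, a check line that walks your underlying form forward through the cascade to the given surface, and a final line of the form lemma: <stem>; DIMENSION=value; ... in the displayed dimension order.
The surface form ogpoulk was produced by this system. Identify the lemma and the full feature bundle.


underlying: ogpo-u-lg
MOD=ri - signalled by the affix -lg
NUM=ki - signalled by the affix -u
check: ogpoulg -> ogpoulg -> ogpoulg -> ogpoulk
lemma: ogpo; MOD=ri; NUM=ki


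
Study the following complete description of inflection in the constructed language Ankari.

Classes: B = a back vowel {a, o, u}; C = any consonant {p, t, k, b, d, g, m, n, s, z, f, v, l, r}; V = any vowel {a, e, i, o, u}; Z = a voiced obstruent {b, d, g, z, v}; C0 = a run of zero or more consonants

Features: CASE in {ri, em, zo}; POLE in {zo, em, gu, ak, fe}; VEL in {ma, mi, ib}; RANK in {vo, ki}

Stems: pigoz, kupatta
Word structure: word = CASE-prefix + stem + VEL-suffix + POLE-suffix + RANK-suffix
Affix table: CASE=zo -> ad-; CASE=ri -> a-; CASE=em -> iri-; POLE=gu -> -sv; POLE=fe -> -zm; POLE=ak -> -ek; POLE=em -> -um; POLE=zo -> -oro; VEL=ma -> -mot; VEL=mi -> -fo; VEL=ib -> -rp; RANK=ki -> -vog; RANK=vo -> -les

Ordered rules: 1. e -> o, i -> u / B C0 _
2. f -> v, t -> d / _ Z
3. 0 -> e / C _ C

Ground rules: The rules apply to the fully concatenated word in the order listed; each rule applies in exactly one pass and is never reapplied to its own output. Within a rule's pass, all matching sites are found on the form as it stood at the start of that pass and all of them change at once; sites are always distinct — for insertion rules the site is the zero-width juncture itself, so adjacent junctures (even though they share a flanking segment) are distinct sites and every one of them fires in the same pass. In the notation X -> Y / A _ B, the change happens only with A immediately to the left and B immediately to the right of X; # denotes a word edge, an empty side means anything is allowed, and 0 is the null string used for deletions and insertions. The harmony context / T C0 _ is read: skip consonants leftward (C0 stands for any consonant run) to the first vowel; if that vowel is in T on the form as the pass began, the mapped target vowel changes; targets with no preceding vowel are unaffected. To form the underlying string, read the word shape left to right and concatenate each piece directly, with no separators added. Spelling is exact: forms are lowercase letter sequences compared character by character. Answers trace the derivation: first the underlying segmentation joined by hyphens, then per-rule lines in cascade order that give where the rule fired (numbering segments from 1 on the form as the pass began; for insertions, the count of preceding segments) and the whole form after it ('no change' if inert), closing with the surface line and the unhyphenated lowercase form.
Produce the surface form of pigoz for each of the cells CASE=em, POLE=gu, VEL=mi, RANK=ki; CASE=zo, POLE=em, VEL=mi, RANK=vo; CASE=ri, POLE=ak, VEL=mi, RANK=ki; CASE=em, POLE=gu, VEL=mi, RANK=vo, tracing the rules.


cell CASE=em, POLE=gu, VEL=mi, RANK=ki:
underlying: iri-pigoz-fo-sv-vog
1. e -> o, i -> u / B C0 _: no change
2. f -> v, t -> d / _ Z: no change
3. 0 -> e / C _ C: inserts after position(s) 8, 11, 12: iripigozefosevevog
surface: iripigozefosevevog

cell CASE=zo, POLE=em, VEL=mi, RANK=vo:
underlying: ad-pigoz-fo-um-les
1. e -> o, i -> u / B C0 _: fires at position(s) 4, 13: adpugozfoumlos
2. f -> v, t -> d / _ Z: no change
3. 0 -> e / C _ C: inserts after position(s) 2, 7, 11: adepugozefoumelos
surface: adepugozefoumelos

cell CASE=ri, POLE=ak, VEL=mi, RANK=ki:
underlying: a-pigoz-fo-ek-vog
1. e -> o, i -> u / B C0 _: fires at position(s) 3, 9: apugozfookvog
2. f -> v, t -> d / _ Z: no change
3. 0 -> e / C _ C: inserts after position(s) 6, 10: apugozefookevog
surface: apugozefookevog

cell CASE=em, POLE=gu, VEL=mi, RANK=vo:
underlying: iri-pigoz-fo-sv-les
1. e -> o, i -> u / B C0 _: fires at position(s) 14: iripigozfosvlos
2. f -> v, t -> d / _ Z: no change
3. 0 -> e / C _ C: inserts after position(s) 8, 11, 12: iripigozefosevelos
surface: iripigozefosevelos


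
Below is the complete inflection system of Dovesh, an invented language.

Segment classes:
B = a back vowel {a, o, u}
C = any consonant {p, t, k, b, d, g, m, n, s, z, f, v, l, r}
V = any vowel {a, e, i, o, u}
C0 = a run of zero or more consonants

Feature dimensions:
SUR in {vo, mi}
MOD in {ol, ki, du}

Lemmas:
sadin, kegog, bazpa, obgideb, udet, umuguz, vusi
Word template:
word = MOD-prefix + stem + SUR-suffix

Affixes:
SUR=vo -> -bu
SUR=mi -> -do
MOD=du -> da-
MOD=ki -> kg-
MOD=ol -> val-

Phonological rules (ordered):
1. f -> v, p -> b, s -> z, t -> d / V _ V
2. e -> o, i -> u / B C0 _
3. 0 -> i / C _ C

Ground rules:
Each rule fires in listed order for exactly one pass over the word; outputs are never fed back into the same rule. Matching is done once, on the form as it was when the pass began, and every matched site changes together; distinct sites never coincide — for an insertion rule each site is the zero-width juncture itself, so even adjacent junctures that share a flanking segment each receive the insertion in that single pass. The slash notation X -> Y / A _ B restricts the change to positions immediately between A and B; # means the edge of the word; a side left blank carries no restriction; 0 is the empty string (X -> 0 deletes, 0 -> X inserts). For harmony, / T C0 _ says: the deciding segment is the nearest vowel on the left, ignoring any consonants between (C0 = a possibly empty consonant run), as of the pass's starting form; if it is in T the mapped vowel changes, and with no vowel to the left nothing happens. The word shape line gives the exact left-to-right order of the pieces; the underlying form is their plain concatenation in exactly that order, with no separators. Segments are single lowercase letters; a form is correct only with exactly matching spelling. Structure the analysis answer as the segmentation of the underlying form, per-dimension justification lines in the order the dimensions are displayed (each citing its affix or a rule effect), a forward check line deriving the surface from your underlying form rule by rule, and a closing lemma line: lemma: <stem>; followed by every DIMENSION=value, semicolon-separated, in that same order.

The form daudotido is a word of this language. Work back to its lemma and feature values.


underlying: da-udet-do
SUR=mi - signalled by the affix -do
MOD=du - signalled by the affix da-
check: daudetdo -> daudetdo -> daudotdo -> daudotido
lemma: udet; SUR=mi; MOD=du


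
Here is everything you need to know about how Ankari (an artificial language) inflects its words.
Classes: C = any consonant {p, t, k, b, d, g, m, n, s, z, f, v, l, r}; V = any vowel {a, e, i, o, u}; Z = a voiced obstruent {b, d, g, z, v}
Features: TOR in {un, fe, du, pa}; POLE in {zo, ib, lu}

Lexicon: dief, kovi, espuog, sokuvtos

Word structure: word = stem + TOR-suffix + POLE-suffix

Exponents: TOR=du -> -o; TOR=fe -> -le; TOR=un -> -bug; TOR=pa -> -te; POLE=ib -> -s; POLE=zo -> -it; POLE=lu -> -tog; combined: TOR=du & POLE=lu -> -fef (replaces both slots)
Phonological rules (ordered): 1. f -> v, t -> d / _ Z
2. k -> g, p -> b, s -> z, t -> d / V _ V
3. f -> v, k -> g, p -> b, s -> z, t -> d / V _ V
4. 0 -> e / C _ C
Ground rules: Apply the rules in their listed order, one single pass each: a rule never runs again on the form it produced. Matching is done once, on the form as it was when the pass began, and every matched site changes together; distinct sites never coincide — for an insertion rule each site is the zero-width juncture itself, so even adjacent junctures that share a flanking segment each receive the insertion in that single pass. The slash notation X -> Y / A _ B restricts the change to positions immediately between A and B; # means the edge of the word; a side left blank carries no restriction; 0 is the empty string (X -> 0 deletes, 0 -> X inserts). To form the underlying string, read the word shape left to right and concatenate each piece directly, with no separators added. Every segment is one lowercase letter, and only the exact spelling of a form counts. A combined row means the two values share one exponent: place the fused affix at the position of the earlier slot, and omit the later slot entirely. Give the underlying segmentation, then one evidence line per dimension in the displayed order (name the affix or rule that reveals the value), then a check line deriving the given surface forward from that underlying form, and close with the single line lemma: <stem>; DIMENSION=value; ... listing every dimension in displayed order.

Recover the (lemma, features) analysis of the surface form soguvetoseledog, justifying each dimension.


underlying: sokuvtos-le-tog
TOR=fe - signalled by the affix -le
POLE=lu - signalled by the affix -tog
check: sokuvtosletog -> sokuvtosletog -> soguvtosledog -> soguvtosledog -> soguvetoseledog
lemma: sokuvtos; TOR=fe; POLE=lu


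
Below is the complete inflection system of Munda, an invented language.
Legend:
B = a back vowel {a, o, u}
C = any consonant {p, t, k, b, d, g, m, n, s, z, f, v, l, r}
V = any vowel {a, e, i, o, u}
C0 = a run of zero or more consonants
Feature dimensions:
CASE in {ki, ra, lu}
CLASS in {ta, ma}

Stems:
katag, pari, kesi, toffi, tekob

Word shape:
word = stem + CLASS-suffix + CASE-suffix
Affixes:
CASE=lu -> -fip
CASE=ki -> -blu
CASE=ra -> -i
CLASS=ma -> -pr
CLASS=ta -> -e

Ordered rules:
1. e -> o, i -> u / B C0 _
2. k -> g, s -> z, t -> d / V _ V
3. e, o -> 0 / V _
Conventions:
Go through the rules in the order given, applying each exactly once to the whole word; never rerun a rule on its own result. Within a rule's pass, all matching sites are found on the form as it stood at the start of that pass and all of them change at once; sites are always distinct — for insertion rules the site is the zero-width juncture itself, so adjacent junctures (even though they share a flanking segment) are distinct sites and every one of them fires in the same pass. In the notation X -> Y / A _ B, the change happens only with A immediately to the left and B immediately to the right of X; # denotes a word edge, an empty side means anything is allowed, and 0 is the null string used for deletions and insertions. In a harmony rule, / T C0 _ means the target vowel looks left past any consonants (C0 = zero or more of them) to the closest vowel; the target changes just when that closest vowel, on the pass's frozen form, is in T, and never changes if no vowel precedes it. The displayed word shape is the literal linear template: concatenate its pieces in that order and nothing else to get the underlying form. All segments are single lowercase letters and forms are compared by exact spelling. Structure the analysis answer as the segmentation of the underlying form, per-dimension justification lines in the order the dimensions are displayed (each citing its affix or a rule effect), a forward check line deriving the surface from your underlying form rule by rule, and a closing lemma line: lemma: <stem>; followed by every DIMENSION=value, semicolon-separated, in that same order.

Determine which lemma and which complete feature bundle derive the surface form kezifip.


underlying: kesi-e-fip
CASE=lu - signalled by the affix -fip
CLASS=ta - signalled by the affix -e
check: kesiefip -> kesiefip -> keziefip -> kezifip
lemma: kesi; CASE=lu; CLASS=ta


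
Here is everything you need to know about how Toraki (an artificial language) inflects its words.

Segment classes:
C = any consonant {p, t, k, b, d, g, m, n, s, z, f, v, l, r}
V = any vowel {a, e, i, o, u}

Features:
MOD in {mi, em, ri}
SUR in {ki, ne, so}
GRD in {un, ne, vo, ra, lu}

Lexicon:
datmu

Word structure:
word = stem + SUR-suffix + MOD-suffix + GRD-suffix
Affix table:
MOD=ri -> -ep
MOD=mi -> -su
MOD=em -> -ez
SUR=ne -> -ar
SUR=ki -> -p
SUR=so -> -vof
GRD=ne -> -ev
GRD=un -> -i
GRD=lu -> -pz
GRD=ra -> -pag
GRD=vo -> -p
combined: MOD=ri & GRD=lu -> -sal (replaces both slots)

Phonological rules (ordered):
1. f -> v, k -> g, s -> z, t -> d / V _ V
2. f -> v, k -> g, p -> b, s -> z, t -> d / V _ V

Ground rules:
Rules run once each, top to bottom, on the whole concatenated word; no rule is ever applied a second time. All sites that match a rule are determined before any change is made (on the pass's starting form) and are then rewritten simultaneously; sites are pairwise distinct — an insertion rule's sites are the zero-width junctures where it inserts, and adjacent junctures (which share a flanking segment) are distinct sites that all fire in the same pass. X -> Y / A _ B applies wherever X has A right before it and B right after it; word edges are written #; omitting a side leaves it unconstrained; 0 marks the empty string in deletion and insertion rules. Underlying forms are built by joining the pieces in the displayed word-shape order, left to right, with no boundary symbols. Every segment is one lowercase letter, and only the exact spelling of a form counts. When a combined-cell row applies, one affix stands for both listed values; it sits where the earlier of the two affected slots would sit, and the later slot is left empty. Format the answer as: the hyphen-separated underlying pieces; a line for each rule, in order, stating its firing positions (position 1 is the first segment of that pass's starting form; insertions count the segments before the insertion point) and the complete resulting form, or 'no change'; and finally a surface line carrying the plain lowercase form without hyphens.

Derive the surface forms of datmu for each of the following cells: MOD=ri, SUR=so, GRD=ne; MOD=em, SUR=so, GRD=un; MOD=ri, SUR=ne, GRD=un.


cell MOD=ri, SUR=so, GRD=ne:
underlying: datmu-vof-ep-ev
1. f -> v, k -> g, s -> z, t -> d / V _ V: fires at position(s) 8: datmuvovepev
2. f -> v, k -> g, p -> b, s -> z, t -> d / V _ V: fires at position(s) 10: datmuvovebev
surface: datmuvovebev

cell MOD=em, SUR=so, GRD=un:
underlying: datmu-vof-ez-i
1. f -> v, k -> g, s -> z, t -> d / V _ V: fires at position(s) 8: datmuvovezi
2. f -> v, k -> g, p -> b, s -> z, t -> d / V _ V: no change
surface: datmuvovezi

cell MOD=ri, SUR=ne, GRD=un:
underlying: datmu-ar-ep-i
1. f -> v, k -> g, s -> z, t -> d / V _ V: no change
2. f -> v, k -> g, p -> b, s -> z, t -> d / V _ V: fires at position(s) 9: datmuarebi
surface: datmuarebi


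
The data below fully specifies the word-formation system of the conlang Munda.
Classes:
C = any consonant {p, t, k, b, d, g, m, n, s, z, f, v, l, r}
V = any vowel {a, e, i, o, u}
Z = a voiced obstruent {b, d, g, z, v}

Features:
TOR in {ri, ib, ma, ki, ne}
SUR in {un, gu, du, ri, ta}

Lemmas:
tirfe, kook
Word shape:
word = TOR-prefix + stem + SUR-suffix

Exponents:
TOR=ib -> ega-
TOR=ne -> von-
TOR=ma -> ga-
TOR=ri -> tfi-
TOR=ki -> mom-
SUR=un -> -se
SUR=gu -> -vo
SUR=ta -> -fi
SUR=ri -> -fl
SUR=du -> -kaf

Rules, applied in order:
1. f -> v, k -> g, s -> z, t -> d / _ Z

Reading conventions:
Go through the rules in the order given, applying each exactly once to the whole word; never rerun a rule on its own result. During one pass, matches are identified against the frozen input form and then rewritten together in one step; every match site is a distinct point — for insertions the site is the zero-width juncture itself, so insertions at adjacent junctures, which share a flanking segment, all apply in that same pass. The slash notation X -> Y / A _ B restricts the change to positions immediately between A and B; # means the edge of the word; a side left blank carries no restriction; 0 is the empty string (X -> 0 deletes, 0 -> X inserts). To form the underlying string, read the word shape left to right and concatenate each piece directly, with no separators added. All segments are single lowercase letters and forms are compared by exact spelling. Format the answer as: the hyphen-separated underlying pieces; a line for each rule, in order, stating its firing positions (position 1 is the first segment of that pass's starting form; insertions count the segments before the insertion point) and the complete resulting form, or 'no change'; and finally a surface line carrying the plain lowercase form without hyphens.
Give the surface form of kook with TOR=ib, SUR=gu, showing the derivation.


underlying: ega-kook-vo
1. f -> v, k -> g, s -> z, t -> d / _ Z: fires at position(s) 7: egakoogvo
surface: egakoogvo


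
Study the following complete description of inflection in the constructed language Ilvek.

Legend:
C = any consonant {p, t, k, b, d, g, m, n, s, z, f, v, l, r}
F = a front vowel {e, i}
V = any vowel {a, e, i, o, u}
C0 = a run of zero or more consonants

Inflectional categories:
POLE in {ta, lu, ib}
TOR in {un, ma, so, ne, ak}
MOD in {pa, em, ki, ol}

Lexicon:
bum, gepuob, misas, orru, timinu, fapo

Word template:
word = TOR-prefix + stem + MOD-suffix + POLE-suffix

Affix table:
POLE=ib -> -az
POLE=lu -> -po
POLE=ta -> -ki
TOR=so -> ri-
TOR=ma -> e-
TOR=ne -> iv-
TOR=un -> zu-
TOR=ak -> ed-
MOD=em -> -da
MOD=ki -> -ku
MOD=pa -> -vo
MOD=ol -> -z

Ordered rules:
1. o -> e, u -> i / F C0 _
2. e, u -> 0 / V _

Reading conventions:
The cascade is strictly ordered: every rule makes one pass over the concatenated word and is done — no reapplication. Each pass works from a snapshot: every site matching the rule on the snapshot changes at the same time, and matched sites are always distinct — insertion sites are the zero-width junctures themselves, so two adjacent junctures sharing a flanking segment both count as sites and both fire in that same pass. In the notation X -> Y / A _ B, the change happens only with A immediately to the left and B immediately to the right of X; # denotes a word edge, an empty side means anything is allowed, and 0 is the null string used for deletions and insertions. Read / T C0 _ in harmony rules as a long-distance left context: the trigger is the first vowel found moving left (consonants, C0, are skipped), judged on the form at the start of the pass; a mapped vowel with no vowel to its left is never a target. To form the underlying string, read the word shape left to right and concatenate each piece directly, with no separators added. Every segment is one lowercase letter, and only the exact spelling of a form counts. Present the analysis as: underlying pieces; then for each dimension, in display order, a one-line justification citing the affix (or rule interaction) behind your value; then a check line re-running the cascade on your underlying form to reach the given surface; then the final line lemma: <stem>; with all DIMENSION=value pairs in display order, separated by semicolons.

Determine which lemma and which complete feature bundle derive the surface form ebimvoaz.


underlying: e-bum-vo-az
POLE=ib - signalled by the affix -az
TOR=ma - signalled by the affix e-
MOD=pa - signalled by the affix -vo
check: ebumvoaz -> ebimvoaz -> ebimvoaz
lemma: bum; POLE=ib; TOR=ma; MOD=pa


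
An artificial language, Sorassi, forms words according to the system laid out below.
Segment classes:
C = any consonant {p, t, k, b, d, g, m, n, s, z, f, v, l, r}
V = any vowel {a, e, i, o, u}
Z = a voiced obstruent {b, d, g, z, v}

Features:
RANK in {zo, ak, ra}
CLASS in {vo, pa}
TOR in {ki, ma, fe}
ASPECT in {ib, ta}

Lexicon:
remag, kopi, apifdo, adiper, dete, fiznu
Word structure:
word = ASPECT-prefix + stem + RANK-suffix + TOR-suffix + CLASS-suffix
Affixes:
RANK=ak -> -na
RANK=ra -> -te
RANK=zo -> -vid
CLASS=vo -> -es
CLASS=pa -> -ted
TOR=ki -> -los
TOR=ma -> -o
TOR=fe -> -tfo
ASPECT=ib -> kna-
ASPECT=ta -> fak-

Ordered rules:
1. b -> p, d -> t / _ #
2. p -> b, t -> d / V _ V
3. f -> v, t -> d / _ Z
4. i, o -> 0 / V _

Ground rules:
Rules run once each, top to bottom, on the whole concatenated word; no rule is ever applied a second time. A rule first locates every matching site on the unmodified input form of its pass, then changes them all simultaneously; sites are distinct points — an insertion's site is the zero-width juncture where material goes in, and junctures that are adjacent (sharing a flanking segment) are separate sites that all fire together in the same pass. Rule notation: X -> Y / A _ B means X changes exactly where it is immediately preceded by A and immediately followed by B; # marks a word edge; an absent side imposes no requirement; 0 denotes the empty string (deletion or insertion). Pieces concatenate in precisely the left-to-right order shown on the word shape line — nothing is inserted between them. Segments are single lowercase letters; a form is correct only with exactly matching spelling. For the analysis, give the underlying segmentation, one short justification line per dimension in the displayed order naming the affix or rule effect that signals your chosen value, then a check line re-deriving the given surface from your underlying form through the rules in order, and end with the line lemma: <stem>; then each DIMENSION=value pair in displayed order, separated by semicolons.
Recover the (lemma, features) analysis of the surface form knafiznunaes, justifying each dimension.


underlying: kna-fiznu-na-o-es
RANK=ak - signalled by the affix -na
CLASS=vo - signalled by the affix -es
TOR=ma - signalled by the affix -o
ASPECT=ib - signalled by the affix kna-
check: knafiznunaoes -> knafiznunaoes -> knafiznunaoes -> knafiznunaoes -> knafiznunaes
lemma: fiznu; RANK=ak; CLASS=vo; TOR=ma; ASPECT=ib


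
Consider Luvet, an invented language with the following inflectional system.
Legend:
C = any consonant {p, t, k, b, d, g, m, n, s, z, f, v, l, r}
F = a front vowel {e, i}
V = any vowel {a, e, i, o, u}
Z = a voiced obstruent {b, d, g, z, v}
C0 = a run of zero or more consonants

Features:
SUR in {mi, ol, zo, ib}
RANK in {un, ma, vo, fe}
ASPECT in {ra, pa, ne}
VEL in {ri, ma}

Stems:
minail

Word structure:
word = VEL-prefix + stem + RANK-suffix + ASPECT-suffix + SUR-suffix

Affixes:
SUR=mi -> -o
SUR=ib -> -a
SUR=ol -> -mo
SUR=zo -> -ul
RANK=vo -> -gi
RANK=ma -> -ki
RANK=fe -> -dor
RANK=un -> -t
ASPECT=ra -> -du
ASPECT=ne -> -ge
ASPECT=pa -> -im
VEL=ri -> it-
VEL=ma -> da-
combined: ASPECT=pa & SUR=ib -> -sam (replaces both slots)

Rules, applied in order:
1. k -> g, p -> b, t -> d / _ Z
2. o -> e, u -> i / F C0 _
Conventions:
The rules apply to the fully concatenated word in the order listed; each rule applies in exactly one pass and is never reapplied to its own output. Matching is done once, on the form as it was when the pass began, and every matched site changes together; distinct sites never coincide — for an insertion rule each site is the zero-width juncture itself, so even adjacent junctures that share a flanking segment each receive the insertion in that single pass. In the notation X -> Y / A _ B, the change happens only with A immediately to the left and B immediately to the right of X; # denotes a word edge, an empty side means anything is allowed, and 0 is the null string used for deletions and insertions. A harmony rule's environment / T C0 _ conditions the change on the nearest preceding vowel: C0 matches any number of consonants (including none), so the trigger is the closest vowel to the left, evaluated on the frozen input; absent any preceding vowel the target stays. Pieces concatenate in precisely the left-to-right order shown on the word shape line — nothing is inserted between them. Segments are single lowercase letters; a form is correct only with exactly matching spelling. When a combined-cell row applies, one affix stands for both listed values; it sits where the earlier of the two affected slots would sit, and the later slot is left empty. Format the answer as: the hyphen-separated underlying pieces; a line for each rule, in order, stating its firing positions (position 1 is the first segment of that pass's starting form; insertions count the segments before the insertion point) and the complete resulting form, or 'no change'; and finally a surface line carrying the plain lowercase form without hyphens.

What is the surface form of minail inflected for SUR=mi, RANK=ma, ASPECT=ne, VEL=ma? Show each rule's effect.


underlying: da-minail-ki-ge-o
1. k -> g, p -> b, t -> d / _ Z: no change
2. o -> e, u -> i / F C0 _: fires at position(s) 13: daminailkigee
surface: daminailkigee
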